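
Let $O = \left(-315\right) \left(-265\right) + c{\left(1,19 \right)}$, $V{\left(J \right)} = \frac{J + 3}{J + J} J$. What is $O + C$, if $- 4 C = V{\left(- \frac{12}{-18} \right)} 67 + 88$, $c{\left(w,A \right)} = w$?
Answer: $\frac{2002159}{24} \approx 83423.0$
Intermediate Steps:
$V{\left(J \right)} = \frac{3}{2} + \frac{J}{2}$ ($V{\left(J \right)} = \frac{3 + J}{2 J} J = \frac{3}{2} + \frac{J}{2}$)
$C = - \frac{1265}{24}$ ($C = - \frac{\left(\frac{3}{2} + \frac{\left(-12\right) \frac{1}{-18}}{2}\right) 67 + 88}{4} = - \frac{\left(\frac{3}{2} + \frac{\left(-12\right) \left(- \frac{1}{18}\right)}{2}\right) 67 + 88}{4} = - \frac{\left(\frac{3}{2} + \frac{1}{2} \cdot \frac{2}{3}\right) 67 + 88}{4} = - \frac{\left(\frac{3}{2} + \frac{1}{3}\right) 67 + 88}{4} = - \frac{\frac{11}{6} \cdot 67 + 88}{4} = - \frac{\frac{737}{6} + 88}{4} = \left(- \frac{1}{4}\right) \frac{1265}{6} = - \frac{1265}{24} \approx -52.708$)
$O = 83476$ ($O = \left(-315\right) \left(-265\right) + 1 = 83475 + 1 = 83476$)
$O + C = 83476 - \frac{1265}{24} = \frac{2002159}{24}$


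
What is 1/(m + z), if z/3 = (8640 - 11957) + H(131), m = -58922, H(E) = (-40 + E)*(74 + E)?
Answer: -1/12908 ≈ -7.7471e-5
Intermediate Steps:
z = 46014 (z = 3*((8640 - 11957) + (-2960 + 131² + 34*131)) = 3*(-3317 + (-2960 + 17161 + 4454)) = 3*(-3317 + 18655) = 3*15338 = 46014)
1/(m + z) = 1/(-58922 + 46014) = 1/(-12908) = -1/12908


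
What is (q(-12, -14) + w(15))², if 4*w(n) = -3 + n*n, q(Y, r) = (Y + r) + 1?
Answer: 3721/4 ≈ 930.25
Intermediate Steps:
q(Y, r) = 1 + Y + r
w(n) = -¾ + n²/4 (w(n) = (-3 + n*n)/4 = (-3 + n²)/4 = -¾ + n²/4)
(q(-12, -14) + w(15))² = ((1 - 12 - 14) + (-¾ + (¼)*15²))² = (-25 + (-¾ + (¼)*225))² = (-25 + (-¾ + 225/4))² = (-25 + 111/2)² = (61/2)² = 3721/4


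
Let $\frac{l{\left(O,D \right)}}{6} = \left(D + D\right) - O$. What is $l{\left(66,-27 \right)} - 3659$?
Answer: $-4379$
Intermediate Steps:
$l{\left(O,D \right)} = - 6 O + 12 D$ ($l{\left(O,D \right)} = 6 \left(\left(D + D\right) - O\right) = 6 \left(2 D - O\right) = 6 \left(- O + 2 D\right) = - 6 O + 12 D$)
$l{\left(66,-27 \right)} - 3659 = \left(\left(-6\right) 66 + 12 \left(-27\right)\right) - 3659 = \left(-396 - 324\right) - 3659 = -720 - 3659 = -4379$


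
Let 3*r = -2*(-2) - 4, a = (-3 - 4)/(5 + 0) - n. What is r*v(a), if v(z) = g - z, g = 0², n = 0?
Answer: 0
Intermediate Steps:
g = 0
a = -7/5 (a = (-3 - 4)/(5 + 0) - 1*0 = -7/5 + 0 = -7/5 ≈ -1.4000)
r = 0 (r = (-2*(-2) - 4)/3 = (4 - 4)/3 = (⅓)*0 = 0)
v(z) = -z (v(z) = 0 - z = -z)
r*v(a) = 0*(-1*(-7/5)) = 0*(7/5) = 0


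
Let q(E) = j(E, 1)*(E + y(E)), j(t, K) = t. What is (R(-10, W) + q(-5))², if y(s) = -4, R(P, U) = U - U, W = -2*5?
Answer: 2025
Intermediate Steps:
W = -10
R(P, U) = 0
q(E) = E*(-4 + E) (q(E) = E*(E - 4) = E*(-4 + E))
(R(-10, W) + q(-5))² = (0 - 5*(-4 - 5))² = (0 - 5*(-9))² = (0 + 45)² = 45² = 2025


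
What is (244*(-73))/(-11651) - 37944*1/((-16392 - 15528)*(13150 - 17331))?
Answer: 1623431189/1062099430 ≈ 1.5285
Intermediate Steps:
(244*(-73))/(-11651) - 37944*1/((-16392 - 15528)*(13150 - 17331)) = -17812*(-1/11651) - 37944/((-4181*(-31920))) = 292/191 - 37944/133457520 = 292/191 - 37944*1/133457520 = 292/191 - 1581/5560730 = 1623431189/1062099430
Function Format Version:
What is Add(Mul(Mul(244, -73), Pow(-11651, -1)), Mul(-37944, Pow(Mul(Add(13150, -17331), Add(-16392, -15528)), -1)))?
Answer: Rational(1623431189, 1062099430) ≈ 1.5285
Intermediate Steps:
Add(Mul(Mul(244, -73), Pow(-11651, -1)), Mul(-37944, Pow(Mul(Add(13150, -17331), Add(-16392, -15528)), -1))) = Add(Mul(-17812, Rational(-1, 11651)), Mul(-37944, Pow(Mul(-4181, -31920), -1))) = Add(Rational(292, 191), Mul(-37944, Pow(133457520, -1))) = Add(Rational(292, 191), Mul(-37944, Rational(1, 133457520))) = Add(Rational(292, 191), Rational(-1581, 5560730)) = Rational(1623431189, 1062099430)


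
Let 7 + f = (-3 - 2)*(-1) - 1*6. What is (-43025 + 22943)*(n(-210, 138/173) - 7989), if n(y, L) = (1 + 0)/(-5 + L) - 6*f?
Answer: 115939008960/727 ≈ 1.5948e+8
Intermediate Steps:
f = -8 (f = -7 + ((-3 - 2)*(-1) - 1*6) = -7 + (-5*(-1) - 6) = -7 + (5 - 6) = -7 - 1 = -8)
n(y, L) = 48 + 1/(-5 + L) (n(y, L) = (1 + 0)/(-5 + L) - 6*(-8) = 1/(-5 + L) + 48 = 48 + 1/(-5 + L))
(-43025 + 22943)*(n(-210, 138/173) - 7989) = (-43025 + 22943)*((-239 + 48*(138/173))/(-5 + 138/173) - 7989) = -20082*((-239 + 48*(138*(1/173)))/(-5 + 138*(1/173)) - 7989) = -20082*((-239 + 48*(138/173))/(-5 + 138/173) - 7989) = -20082*((-239 + 6624/173)/(-727/173) - 7989) = -20082*(-173/727*(-34723/173) - 7989) = -20082*(34723/727 - 7989) = -20082*(-5773280/727) = 115939008960/727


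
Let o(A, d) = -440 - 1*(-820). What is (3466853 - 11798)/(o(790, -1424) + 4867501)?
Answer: 1151685/1622627 ≈ 0.70977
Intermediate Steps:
o(A, d) = 380 (o(A, d) = -440 + 820 = 380)
(3466853 - 11798)/(o(790, -1424) + 4867501) = (3466853 - 11798)/(380 + 4867501) = 3455055/4867881 = 3455055*(1/4867881) = 1151685/1622627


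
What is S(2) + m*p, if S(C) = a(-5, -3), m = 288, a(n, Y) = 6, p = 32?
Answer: 9222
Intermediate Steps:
S(C) = 6
S(2) + m*p = 6 + 288*32 = 6 + 9216 = 9222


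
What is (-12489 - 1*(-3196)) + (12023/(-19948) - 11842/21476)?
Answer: -995411453457/107100812 ≈ -9294.2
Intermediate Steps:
(-12489 - 1*(-3196)) + (12023/(-19948) - 11842/21476) = (-12489 + 3196) + (12023*(-1/19948) - 11842*1/21476) = -9293 + (-12023/19948 - 5921/10738) = -9293 - 123607541/107100812 = -995411453457/107100812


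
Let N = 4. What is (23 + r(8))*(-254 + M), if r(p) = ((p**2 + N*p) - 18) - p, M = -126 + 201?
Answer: -16647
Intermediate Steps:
M = 75
r(p) = -18 + p**2 + 3*p (r(p) = ((p**2 + 4*p) - 18) - p = (-18 + p**2 + 4*p) - p = -18 + p**2 + 3*p)
(23 + r(8))*(-254 + M) = (23 + (-18 + 8**2 + 3*8))*(-254 + 75) = (23 + (-18 + 64 + 24))*(-179) = (23 + 70)*(-179) = 93*(-179) = -16647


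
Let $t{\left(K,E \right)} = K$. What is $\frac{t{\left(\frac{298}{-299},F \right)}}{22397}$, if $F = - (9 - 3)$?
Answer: $- \frac{298}{6696703} \approx -4.45 \cdot 10^{-5}$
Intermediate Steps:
$F = -6$ ($F = \left(-1\right) 6 = -6$)
$\frac{t{\left(\frac{298}{-299},F \right)}}{22397} = \frac{298 \frac{1}{-299}}{22397} = 298 \left(- \frac{1}{299}\right) \frac{1}{22397} = \left(- \frac{298}{299}\right) \frac{1}{22397} = - \frac{298}{6696703}$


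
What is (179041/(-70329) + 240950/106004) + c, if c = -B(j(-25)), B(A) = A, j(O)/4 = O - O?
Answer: -1016644807/3727577658 ≈ -0.27274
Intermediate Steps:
j(O) = 0 (j(O) = 4*(O - O) = 4*0 = 0)
c = 0 (c = -1*0 = 0)
(179041/(-70329) + 240950/106004) + c = (179041/(-70329) + 240950/106004) + 0 = (179041*(-1/70329) + 240950*(1/106004)) + 0 = (-179041/70329 + 120475/53002) + 0 = -1016644807/3727577658 + 0 = -1016644807/3727577658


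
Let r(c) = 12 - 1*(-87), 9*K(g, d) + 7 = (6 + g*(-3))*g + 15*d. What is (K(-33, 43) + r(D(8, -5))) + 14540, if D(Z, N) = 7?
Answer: 128924/9 ≈ 14325.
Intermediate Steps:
K(g, d) = -7/9 + 5*d/3 + g*(6 - 3*g)/9 (K(g, d) = -7/9 + ((6 + g*(-3))*g + 15*d)/9 = -7/9 + ((6 - 3*g)*g + 15*d)/9 = -7/9 + (g*(6 - 3*g) + 15*d)/9 = -7/9 + (15*d + g*(6 - 3*g))/9 = -7/9 + (5*d/3 + g*(6 - 3*g)/9) = -7/9 + 5*d/3 + g*(6 - 3*g)/9)
r(c) = 99 (r(c) = 12 + 87 = 99)
(K(-33, 43) + r(D(8, -5))) + 14540 = ((-7/9 - 1/3*(-33)**2 + (2/3)*(-33) + (5/3)*43) + 99) + 14540 = ((-7/9 - 1/3*1089 - 22 + 215/3) + 99) + 14540 = ((-7/9 - 363 - 22 + 215/3) + 99) + 14540 = (-2827/9 + 99) + 14540 = -1936/9 + 14540 = 128924/9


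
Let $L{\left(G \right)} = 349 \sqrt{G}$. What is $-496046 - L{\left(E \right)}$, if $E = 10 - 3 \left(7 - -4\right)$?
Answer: $-496046 - 349 i \sqrt{23} \approx -4.9605 \cdot 10^{5} - 1673.7 i$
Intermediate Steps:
$E = -23$ ($E = 10 - 3 \left(7 + 4\right) = 10 - 33 = -23$)
$-496046 - L{\left(E \right)} = -496046 - 349 \sqrt{-23} = -496046 - 349 i \sqrt{23}$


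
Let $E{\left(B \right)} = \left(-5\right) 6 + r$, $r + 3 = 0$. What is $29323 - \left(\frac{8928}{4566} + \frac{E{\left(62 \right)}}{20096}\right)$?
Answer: $\frac{448408403353}{15293056} \approx 29321.0$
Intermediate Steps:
$r = -3$ ($r = -3 + 0 = -3$)
$E{\left(B \right)} = -33$ ($E{\left(B \right)} = \left(-5\right) 6 - 3 = -30 - 3 = -33$)
$29323 - \left(\frac{8928}{4566} + \frac{E{\left(62 \right)}}{20096}\right) = 29323 - \left(\frac{8928}{4566} - \frac{33}{20096}\right) = 29323 - \left(8928 \cdot \frac{1}{4566} - \frac{33}{20096}\right) = 29323 - \left(\frac{1488}{761} - \frac{33}{20096}\right) = 29323 - \frac{29877735}{15293056} = \frac{448408403353}{15293056}$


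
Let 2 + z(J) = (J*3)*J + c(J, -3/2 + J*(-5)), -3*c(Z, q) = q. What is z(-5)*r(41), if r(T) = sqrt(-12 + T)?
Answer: 391*sqrt(29)/6 ≈ 350.93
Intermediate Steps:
c(Z, q) = -q/3
z(J) = -3/2 + 3*J**2 + 5*J/3 (z(J) = -2 + ((J*3)*J - (-3/2 + J*(-5))/3) = -2 + ((3*J)*J - (-3*1/2 - 5*J)/3) = -2 + (3*J**2 - (-3/2 - 5*J)/3) = -2 + (3*J**2 + (1/2 + 5*J/3)) = -2 + (1/2 + 3*J**2 + 5*J/3) = -3/2 + 3*J**2 + 5*J/3)
z(-5)*r(41) = (-3/2 + 3*(-5)**2 + (5/3)*(-5))*sqrt(-12 + 41) = (-3/2 + 3*25 - 25/3)*sqrt(29) = (-3/2 + 75 - 25/3)*sqrt(29) = 391*sqrt(29)/6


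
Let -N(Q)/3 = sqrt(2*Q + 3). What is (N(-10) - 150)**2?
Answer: 22347 + 900*I*sqrt(17) ≈ 22347.0 + 3710.8*I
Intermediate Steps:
N(Q) = -3*sqrt(3 + 2*Q) (N(Q) = -3*sqrt(2*Q + 3) = -3*sqrt(3 + 2*Q))
(N(-10) - 150)**2 = (-3*sqrt(3 + 2*(-10)) - 150)**2 = (-3*sqrt(3 - 20) - 150)**2 = (-3*I*sqrt(17) - 150)**2 = (-150 - 3*I*sqrt(17))**2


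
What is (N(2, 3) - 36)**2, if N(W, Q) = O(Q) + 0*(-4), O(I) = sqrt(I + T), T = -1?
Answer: (36 - sqrt(2))**2 ≈ 1196.2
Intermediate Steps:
O(I) = sqrt(-1 + I) (O(I) = sqrt(I - 1) = sqrt(-1 + I))
N(W, Q) = sqrt(-1 + Q) (N(W, Q) = sqrt(-1 + Q) + 0*(-4) = sqrt(-1 + Q) + 0 = sqrt(-1 + Q))
(N(2, 3) - 36)**2 = (sqrt(-1 + 3) - 36)**2 = (sqrt(2) - 36)**2 = (-36 + sqrt(2))**2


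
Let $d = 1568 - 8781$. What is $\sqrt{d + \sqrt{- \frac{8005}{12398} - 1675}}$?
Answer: $\frac{\sqrt{-1108713144052 + 37194 i \sqrt{28618241410}}}{12398} \approx 0.24099 + 84.93 i$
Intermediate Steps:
$d = -7213$ ($d = 1568 - 8781 = -7213$)
$\sqrt{d + \sqrt{- \frac{8005}{12398} - 1675}} = \sqrt{-7213 + \sqrt{- \frac{8005}{12398} - 1675}} = \sqrt{-7213 + \sqrt{- \frac{20774655}{12398}}} = \sqrt{-7213 + \frac{3 i \sqrt{28618241410}}{12398}}$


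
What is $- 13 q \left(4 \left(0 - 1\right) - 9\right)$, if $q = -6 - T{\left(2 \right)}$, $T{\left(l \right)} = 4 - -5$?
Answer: $-2535$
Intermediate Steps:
$T{\left(l \right)} = 9$ ($T{\left(l \right)} = 4 + 5 = 9$)
$q = -15$ ($q = -6 - 9 = -15$)
$- 13 q \left(4 \left(0 - 1\right) - 9\right) = \left(-13\right) \left(-15\right) \left(4 \left(0 - 1\right) - 9\right) = 195 \left(4 \left(-1\right) - 9\right) = 195 \left(-4 - 9\right) = 195 \left(-13\right) = -2535$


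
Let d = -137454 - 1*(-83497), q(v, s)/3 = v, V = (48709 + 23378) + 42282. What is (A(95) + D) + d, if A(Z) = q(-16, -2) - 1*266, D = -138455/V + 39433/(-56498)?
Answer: -350690898446869/6461619762 ≈ -54273.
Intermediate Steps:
V = 114369 (V = 72087 + 42282 = 114369)
q(v, s) = 3*v
D = -12332343367/6461619762 (D = -138455/114369 + 39433/(-56498) = -138455*1/114369 + 39433*(-1/56498) = -138455/114369 - 39433/56498 = -12332343367/6461619762 ≈ -1.9086)
d = -53957 (d = -137454 + 83497 = -53957)
A(Z) = -314 (A(Z) = 3*(-16) - 1*266 = -48 - 266 = -314)
(A(95) + D) + d = (-314 - 12332343367/6461619762) - 53957 = -2041280948635/6461619762 - 53957 = -350690898446869/6461619762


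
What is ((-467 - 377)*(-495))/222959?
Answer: 37980/20269 ≈ 1.8738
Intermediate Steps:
((-467 - 377)*(-495))/222959 = -844*(-495)*(1/222959) = 417780*(1/222959) = 37980/20269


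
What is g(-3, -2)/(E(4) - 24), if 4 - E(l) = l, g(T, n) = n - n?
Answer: 0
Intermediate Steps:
g(T, n) = 0
E(l) = 4 - l
g(-3, -2)/(E(4) - 24) = 0/((4 - 1*4) - 24) = 0/((4 - 4) - 24) = 0/(0 - 24) = 0/(-24) = 0*(-1/24) = 0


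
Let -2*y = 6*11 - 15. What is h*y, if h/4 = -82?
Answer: 8364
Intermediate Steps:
h = -328 (h = 4*(-82) = -328)
y = -51/2 (y = -(6*11 - 15)/2 = -(66 - 15)/2 = -½*51 = -51/2 ≈ -25.500)
h*y = -328*(-51/2) = 8364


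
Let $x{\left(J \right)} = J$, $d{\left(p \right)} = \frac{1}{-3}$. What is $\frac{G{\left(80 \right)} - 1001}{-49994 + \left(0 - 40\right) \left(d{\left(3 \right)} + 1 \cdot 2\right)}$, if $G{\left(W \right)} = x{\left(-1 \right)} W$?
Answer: $\frac{3243}{150182} \approx 0.021594$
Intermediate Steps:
$d{\left(p \right)} = - \frac{1}{3}$
$G{\left(W \right)} = - W$
$\frac{G{\left(80 \right)} - 1001}{-49994 + \left(0 - 40\right) \left(d{\left(3 \right)} + 1 \cdot 2\right)} = \frac{\left(-1\right) 80 - 1001}{-49994 + \left(0 - 40\right) \left(- \frac{1}{3} + 1 \cdot 2\right)} = \frac{-80 - 1001}{-49994 - 40 \left(- \frac{1}{3} + 2\right)} = - \frac{1081}{-49994 - \frac{200}{3}} = - \frac{1081}{- \frac{150182}{3}} = \left(-1081\right) \left(- \frac{3}{150182}\right) = \frac{3243}{150182}$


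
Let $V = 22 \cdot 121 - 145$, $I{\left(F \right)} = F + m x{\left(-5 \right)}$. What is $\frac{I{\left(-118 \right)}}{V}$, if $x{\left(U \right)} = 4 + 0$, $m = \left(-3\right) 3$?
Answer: $- \frac{154}{2517} \approx -0.061184$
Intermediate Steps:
$m = -9$
$x{\left(U \right)} = 4$
$I{\left(F \right)} = -36 + F$ ($I{\left(F \right)} = F - 36 = -36 + F$)
$V = 2517$ ($V = 2662 - 145 = 2517$)
$\frac{I{\left(-118 \right)}}{V} = \frac{-36 - 118}{2517} = \left(-154\right) \frac{1}{2517} = - \frac{154}{2517}$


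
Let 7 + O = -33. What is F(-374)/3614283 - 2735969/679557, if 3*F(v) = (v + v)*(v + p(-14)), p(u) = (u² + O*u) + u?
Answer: -9950918771243/2456111312631 ≈ -4.0515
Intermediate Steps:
O = -40 (O = -7 - 33 = -40)
p(u) = u² - 39*u (p(u) = (u² - 40*u) + u = u² - 39*u)
F(v) = 2*v*(742 + v)/3 (F(v) = ((v + v)*(v - 14*(-39 - 14)))/3 = ((2*v)*(v - 14*(-53)))/3 = ((2*v)*(v + 742))/3 = ((2*v)*(742 + v))/3 = (2*v*(742 + v))/3 = 2*v*(742 + v)/3)
F(-374)/3614283 - 2735969/679557 = ((⅔)*(-374)*(742 - 374))/3614283 - 2735969/679557 = ((⅔)*(-374)*368)*(1/3614283) - 2735969*1/679557 = -275264/3*1/3614283 - 2735969/679557 = -275264/10842849 - 2735969/679557 = -9950918771243/2456111312631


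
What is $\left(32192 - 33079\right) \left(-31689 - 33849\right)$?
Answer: $58132206$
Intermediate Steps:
$\left(32192 - 33079\right) \left(-31689 - 33849\right) = \left(-887\right) \left(-65538\right) = 58132206$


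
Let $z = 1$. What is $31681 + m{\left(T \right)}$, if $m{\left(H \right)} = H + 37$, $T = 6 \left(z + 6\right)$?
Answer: $31760$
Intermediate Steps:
$T = 42$ ($T = 6 \left(1 + 6\right) = 6 \cdot 7 = 42$)
$m{\left(H \right)} = 37 + H$
$31681 + m{\left(T \right)} = 31681 + \left(37 + 42\right) = 31681 + 79 = 31760$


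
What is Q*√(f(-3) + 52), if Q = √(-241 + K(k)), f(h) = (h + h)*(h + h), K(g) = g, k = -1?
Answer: 44*I*√11 ≈ 145.93*I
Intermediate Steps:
f(h) = 4*h² (f(h) = (2*h)*(2*h) = 4*h²)
Q = 11*I*√2 (Q = √(-241 - 1) = √(-242) = 11*I*√2 ≈ 15.556*I)
Q*√(f(-3) + 52) = (11*I*√2)*√(4*(-3)² + 52) = (11*I*√2)*√(4*9 + 52) = (11*I*√2)*√(36 + 52) = (11*I*√2)*√88 = (11*I*√2)*(2*√22) = 44*I*√11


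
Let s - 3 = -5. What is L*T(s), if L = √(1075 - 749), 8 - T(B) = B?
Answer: 10*√326 ≈ 180.55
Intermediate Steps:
s = -2 (s = 3 - 5 = -2)
T(B) = 8 - B
L = √326 ≈ 18.055
L*T(s) = √326*(8 - 1*(-2)) = √326*(8 + 2) = √326*10 = 10*√326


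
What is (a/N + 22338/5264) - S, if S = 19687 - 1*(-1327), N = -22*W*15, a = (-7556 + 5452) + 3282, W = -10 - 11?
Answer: -27372129641/1302840 ≈ -21010.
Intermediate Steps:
W = -21
a = 1178 (a = -2104 + 3282 = 1178)
N = 6930 (N = -22*(-21)*15 = 462*15 = 6930)
S = 21014 (S = 19687 + 1327 = 21014)
(a/N + 22338/5264) - S = (1178/6930 + 22338/5264) - 1*21014 = (1178*(1/6930) + 22338*(1/5264)) - 21014 = (589/3465 + 11169/2632) - 21014 = 5750119/1302840 - 21014 = -27372129641/1302840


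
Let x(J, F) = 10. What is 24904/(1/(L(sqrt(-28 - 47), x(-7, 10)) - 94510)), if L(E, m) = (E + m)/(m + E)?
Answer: -2353652136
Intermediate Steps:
L(E, m) = 1 (L(E, m) = (E + m)/(E + m) = 1)
24904/(1/(L(sqrt(-28 - 47), x(-7, 10)) - 94510)) = 24904/(1/(1 - 94510)) = 24904/(1/(-94509)) = 24904/(-1/94509) = 24904*(-94509) = -2353652136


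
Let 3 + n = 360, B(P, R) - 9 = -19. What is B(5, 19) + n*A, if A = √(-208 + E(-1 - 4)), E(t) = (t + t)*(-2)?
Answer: -10 + 714*I*√47 ≈ -10.0 + 4894.9*I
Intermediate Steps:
B(P, R) = -10 (B(P, R) = 9 - 19 = -10)
n = 357 (n = -3 + 360 = 357)
E(t) = -4*t (E(t) = (2*t)*(-2) = -4*t)
A = 2*I*√47 (A = √(-208 - 4*(-1 - 4)) = √(-208 - 4*(-5)) = √(-208 + 20) = √(-188) = 2*I*√47 ≈ 13.711*I)
B(5, 19) + n*A = -10 + 357*(2*I*√47) = -10 + 714*I*√47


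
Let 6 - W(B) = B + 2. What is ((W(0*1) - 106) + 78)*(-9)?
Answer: 216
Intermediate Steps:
W(B) = 4 - B (W(B) = 6 - (B + 2) = 6 - (2 + B) = 6 + (-2 - B) = 4 - B)
((W(0*1) - 106) + 78)*(-9) = (((4 - 0) - 106) + 78)*(-9) = (((4 - 1*0) - 106) + 78)*(-9) = (((4 + 0) - 106) + 78)*(-9) = ((4 - 106) + 78)*(-9) = (-102 + 78)*(-9) = -24*(-9) = 216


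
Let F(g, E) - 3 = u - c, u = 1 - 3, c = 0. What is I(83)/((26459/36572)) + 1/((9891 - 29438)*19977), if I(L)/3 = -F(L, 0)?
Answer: -42843046837463/10331985996321 ≈ -4.1466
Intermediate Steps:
u = -2
F(g, E) = 1 (F(g, E) = 3 + (-2 - 1*0) = 3 + (-2 + 0) = 3 - 2 = 1)
I(L) = -3 (I(L) = 3*(-1*1) = 3*(-1) = -3)
I(83)/((26459/36572)) + 1/((9891 - 29438)*19977) = -3/(26459/36572) + 1/((9891 - 29438)*19977) = -3/(26459*(1/36572)) + (1/19977)/(-19547) = -3/26459/36572 - 1/19547*1/19977 = -3*36572/26459 - 1/390490419 = -109716/26459 - 1/390490419 = -42843046837463/10331985996321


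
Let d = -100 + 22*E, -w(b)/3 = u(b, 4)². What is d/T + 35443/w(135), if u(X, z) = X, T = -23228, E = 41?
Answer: -433559677/634995450 ≈ -0.68278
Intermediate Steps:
w(b) = -3*b²
d = 802 (d = -100 + 22*41 = -100 + 902 = 802)
d/T + 35443/w(135) = 802/(-23228) + 35443/((-3*135²)) = 802*(-1/23228) + 35443/((-3*18225)) = -401/11614 + 35443/(-54675) = -401/11614 + 35443*(-1/54675) = -401/11614 - 35443/54675 = -433559677/634995450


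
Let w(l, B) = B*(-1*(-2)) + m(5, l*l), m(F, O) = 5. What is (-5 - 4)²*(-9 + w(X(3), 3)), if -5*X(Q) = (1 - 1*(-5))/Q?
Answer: 162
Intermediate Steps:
X(Q) = -6/(5*Q) (X(Q) = -(1 - 1*(-5))/(5*Q) = -(1 + 5)/(5*Q) = -6/(5*Q))
w(l, B) = 5 + 2*B (w(l, B) = B*(-1*(-2)) + 5 = B*2 + 5 = 2*B + 5 = 5 + 2*B)
(-5 - 4)²*(-9 + w(X(3), 3)) = (-5 - 4)²*(-9 + (5 + 2*3)) = (-9)²*(-9 + (5 + 6)) = 81*(-9 + 11) = 81*2 = 162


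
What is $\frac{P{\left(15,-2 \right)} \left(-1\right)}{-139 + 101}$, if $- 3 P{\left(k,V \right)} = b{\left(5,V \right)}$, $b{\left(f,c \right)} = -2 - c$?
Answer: $0$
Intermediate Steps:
$P{\left(k,V \right)} = \frac{2}{3} + \frac{V}{3}$ ($P{\left(k,V \right)} = - \frac{-2 - V}{3} = \frac{2}{3} + \frac{V}{3}$)
$\frac{P{\left(15,-2 \right)} \left(-1\right)}{-139 + 101} = \frac{\left(\frac{2}{3} + \frac{1}{3} \left(-2\right)\right) \left(-1\right)}{-139 + 101} = \frac{\left(\frac{2}{3} - \frac{2}{3}\right) \left(-1\right)}{-38} = 0 \left(-1\right) \left(- \frac{1}{38}\right) = 0 \left(- \frac{1}{38}\right) = 0$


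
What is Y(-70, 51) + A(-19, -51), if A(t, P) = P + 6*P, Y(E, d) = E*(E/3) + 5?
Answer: 3844/3 ≈ 1281.3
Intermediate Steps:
Y(E, d) = 5 + E**2/3 (Y(E, d) = E*(E*(1/3)) + 5 = E*(E/3) + 5 = E**2/3 + 5 = 5 + E**2/3)
A(t, P) = 7*P
Y(-70, 51) + A(-19, -51) = (5 + (1/3)*(-70)**2) + 7*(-51) = (5 + (1/3)*4900) - 357 = (5 + 4900/3) - 357 = 4915/3 - 357 = 3844/3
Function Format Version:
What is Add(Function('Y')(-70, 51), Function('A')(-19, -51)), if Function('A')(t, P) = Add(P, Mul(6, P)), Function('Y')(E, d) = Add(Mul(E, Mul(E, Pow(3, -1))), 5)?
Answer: Rational(3844, 3) ≈ 1281.3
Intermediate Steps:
Function('Y')(E, d) = Add(5, Mul(Rational(1, 3), Pow(E, 2))) (Function('Y')(E, d) = Add(Mul(E, Mul(E, Rational(1, 3))), 5) = Add(Mul(E, Mul(Rational(1, 3), E)), 5) = Add(Mul(Rational(1, 3), Pow(E, 2)), 5) = Add(5, Mul(Rational(1, 3), Pow(E, 2))))
Function('A')(t, P) = Mul(7, P)
Add(Function('Y')(-70, 51), Function('A')(-19, -51)) = Add(Add(5, Mul(Rational(1, 3), Pow(-70, 2))), Mul(7, -51)) = Add(Add(5, Mul(Rational(1, 3), 4900)), -357) = Add(Add(5, Rational(4900, 3)), -357) = Add(Rational(4915, 3), -357) = Rational(3844, 3)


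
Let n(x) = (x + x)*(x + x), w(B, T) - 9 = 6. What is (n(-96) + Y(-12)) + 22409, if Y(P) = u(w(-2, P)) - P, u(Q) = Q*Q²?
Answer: 62660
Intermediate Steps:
w(B, T) = 15 (w(B, T) = 9 + 6 = 15)
u(Q) = Q³
n(x) = 4*x² (n(x) = (2*x)*(2*x) = 4*x²)
Y(P) = 3375 - P (Y(P) = 15³ - P = 3375 - P)
(n(-96) + Y(-12)) + 22409 = (4*(-96)² + (3375 - 1*(-12))) + 22409 = (4*9216 + (3375 + 12)) + 22409 = (36864 + 3387) + 22409 = 40251 + 22409 = 62660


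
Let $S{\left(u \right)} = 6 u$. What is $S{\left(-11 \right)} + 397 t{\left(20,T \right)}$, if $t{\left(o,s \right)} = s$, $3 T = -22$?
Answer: $- \frac{8932}{3} \approx -2977.3$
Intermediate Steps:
$T = - \frac{22}{3}$ ($T = \frac{1}{3} \left(-22\right) = - \frac{22}{3} \approx -7.3333$)
$S{\left(-11 \right)} + 397 t{\left(20,T \right)} = 6 \left(-11\right) + 397 \left(- \frac{22}{3}\right) = -66 - \frac{8734}{3} = - \frac{8932}{3}$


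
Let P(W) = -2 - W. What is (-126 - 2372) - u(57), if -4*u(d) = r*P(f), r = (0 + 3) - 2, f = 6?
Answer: -2500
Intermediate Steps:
r = 1 (r = 3 - 2 = 1)
u(d) = 2 (u(d) = -(-2 - 1*6)/4 = -(-2 - 6)/4 = -(-8)/4 = -1/4*(-8) = 2)
(-126 - 2372) - u(57) = (-126 - 2372) - 1*2 = -2498 - 2 = -2500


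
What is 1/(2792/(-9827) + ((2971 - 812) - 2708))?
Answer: -9827/5397815 ≈ -0.0018206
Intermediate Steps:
1/(2792/(-9827) + ((2971 - 812) - 2708)) = 1/(2792*(-1/9827) + (2159 - 2708)) = 1/(-2792/9827 - 549) = 1/(-5397815/9827) = -9827/5397815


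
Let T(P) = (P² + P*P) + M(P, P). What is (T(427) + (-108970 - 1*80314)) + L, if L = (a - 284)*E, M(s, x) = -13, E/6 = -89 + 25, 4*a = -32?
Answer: 287489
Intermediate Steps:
a = -8 (a = (¼)*(-32) = -8)
E = -384 (E = 6*(-89 + 25) = 6*(-64) = -384)
L = 112128 (L = (-8 - 284)*(-384) = -292*(-384) = 112128)
T(P) = -13 + 2*P² (T(P) = (P² + P*P) - 13 = (P² + P²) - 13 = 2*P² - 13 = -13 + 2*P²)
(T(427) + (-108970 - 1*80314)) + L = ((-13 + 2*427²) + (-108970 - 1*80314)) + 112128 = ((-13 + 2*182329) + (-108970 - 80314)) + 112128 = ((-13 + 364658) - 189284) + 112128 = (364645 - 189284) + 112128 = 175361 + 112128 = 287489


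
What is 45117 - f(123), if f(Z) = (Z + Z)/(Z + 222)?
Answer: 5188373/115 ≈ 45116.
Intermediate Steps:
f(Z) = 2*Z/(222 + Z) (f(Z) = (2*Z)/(222 + Z) = 2*Z/(222 + Z))
45117 - f(123) = 45117 - 2*123/(222 + 123) = 45117 - 2*123/345 = 45117 - 1*82/115 = 45117 - 82/115 = 5188373/115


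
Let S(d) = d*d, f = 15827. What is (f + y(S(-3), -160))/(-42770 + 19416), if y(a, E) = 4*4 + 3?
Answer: -7923/11677 ≈ -0.67851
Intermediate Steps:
S(d) = d**2
y(a, E) = 19 (y(a, E) = 16 + 3 = 19)
(f + y(S(-3), -160))/(-42770 + 19416) = (15827 + 19)/(-42770 + 19416) = 15846/(-23354) = 15846*(-1/23354) = -7923/11677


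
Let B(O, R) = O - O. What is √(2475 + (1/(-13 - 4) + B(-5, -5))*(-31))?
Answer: √715802/17 ≈ 49.768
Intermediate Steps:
B(O, R) = 0
√(2475 + (1/(-13 - 4) + B(-5, -5))*(-31)) = √(2475 + (1/(-13 - 4) + 0)*(-31)) = √(2475 + (1/(-17) + 0)*(-31)) = √(2475 + (-1/17 + 0)*(-31)) = √(2475 - 1/17*(-31)) = √(2475 + 31/17) = √(42106/17) = √715802/17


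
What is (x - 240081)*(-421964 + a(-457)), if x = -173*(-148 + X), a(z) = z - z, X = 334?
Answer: 114883496676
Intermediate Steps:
a(z) = 0
x = -32178 (x = -173*(-148 + 334) = -173*186 = -32178)
(x - 240081)*(-421964 + a(-457)) = (-32178 - 240081)*(-421964 + 0) = -272259*(-421964) = 114883496676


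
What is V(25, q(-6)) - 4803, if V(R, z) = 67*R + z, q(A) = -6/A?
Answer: -3127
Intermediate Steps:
V(R, z) = z + 67*R
V(25, q(-6)) - 4803 = (-6/(-6) + 67*25) - 4803 = (-6*(-1/6) + 1675) - 4803 = (1 + 1675) - 4803 = 1676 - 4803 = -3127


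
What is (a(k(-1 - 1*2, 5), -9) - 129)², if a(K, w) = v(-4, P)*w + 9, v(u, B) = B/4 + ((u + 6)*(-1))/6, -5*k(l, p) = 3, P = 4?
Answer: 15876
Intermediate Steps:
k(l, p) = -⅗ (k(l, p) = -⅕*3 = -⅗)
v(u, B) = -1 - u/6 + B/4 (v(u, B) = B*(¼) + ((6 + u)*(-1))*(⅙) = B/4 + (-6 - u)*(⅙) = B/4 + (-1 - u/6) = -1 - u/6 + B/4)
a(K, w) = 9 + 2*w/3 (a(K, w) = (-1 - ⅙*(-4) + (¼)*4)*w + 9 = (-1 + ⅔ + 1)*w + 9 = 2*w/3 + 9 = 9 + 2*w/3)
(a(k(-1 - 1*2, 5), -9) - 129)² = ((9 + (⅔)*(-9)) - 129)² = ((9 - 6) - 129)² = (3 - 129)² = (-126)² = 15876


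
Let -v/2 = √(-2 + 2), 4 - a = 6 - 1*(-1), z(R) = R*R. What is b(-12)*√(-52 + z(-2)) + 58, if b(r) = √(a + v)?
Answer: 46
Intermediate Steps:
z(R) = R²
a = -3 (a = 4 - (6 - 1*(-1)) = 4 - (6 + 1) = 4 - 1*7 = 4 - 7 = -3)
v = 0 (v = -2*√(-2 + 2) = -2*√0 = -2*0 = 0)
b(r) = I*√3 (b(r) = √(-3 + 0) = √(-3) = I*√3)
b(-12)*√(-52 + z(-2)) + 58 = (I*√3)*√(-52 + (-2)²) + 58 = (I*√3)*√(-52 + 4) + 58 = (I*√3)*√(-48) + 58 = (I*√3)*(4*I*√3) + 58 = -12 + 58 = 46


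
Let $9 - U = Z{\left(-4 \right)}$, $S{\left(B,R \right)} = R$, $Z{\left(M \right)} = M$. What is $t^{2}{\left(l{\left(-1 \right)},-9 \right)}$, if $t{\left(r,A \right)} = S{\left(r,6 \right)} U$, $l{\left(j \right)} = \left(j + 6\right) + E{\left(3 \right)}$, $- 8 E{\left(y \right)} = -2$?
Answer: $6084$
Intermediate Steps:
$E{\left(y \right)} = \frac{1}{4}$ ($E{\left(y \right)} = \left(- \frac{1}{8}\right) \left(-2\right) = \frac{1}{4}$)
$U = 13$ ($U = 9 - -4 = 9 + 4 = 13$)
$l{\left(j \right)} = \frac{25}{4} + j$ ($l{\left(j \right)} = \left(j + 6\right) + \frac{1}{4} = \left(6 + j\right) + \frac{1}{4} = \frac{25}{4} + j$)
$t{\left(r,A \right)} = 78$ ($t{\left(r,A \right)} = 6 \cdot 13 = 78$)
$t^{2}{\left(l{\left(-1 \right)},-9 \right)} = 78^{2} = 6084$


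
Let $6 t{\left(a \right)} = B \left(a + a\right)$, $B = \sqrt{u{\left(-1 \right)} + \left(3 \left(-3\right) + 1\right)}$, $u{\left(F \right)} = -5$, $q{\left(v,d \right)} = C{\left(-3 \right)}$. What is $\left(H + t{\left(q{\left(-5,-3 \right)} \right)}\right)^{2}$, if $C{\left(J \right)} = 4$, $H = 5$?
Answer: $\frac{17}{9} + \frac{40 i \sqrt{13}}{3} \approx 1.8889 + 48.074 i$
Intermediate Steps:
$q{\left(v,d \right)} = 4$
$B = i \sqrt{13}$ ($B = \sqrt{-5 + \left(3 \left(-3\right) + 1\right)} = \sqrt{-5 + \left(-9 + 1\right)} = \sqrt{-5 - 8} = \sqrt{-13} = i \sqrt{13} \approx 3.6056 i$)
$t{\left(a \right)} = \frac{i a \sqrt{13}}{3}$ ($t{\left(a \right)} = \frac{i \sqrt{13} \left(a + a\right)}{6} = \frac{i \sqrt{13} \cdot 2 a}{6} = \frac{2 i a \sqrt{13}}{6} = \frac{i a \sqrt{13}}{3}$)
$\left(H + t{\left(q{\left(-5,-3 \right)} \right)}\right)^{2} = \left(5 + \frac{1}{3} i 4 \sqrt{13}\right)^{2} = \left(5 + \frac{4 i \sqrt{13}}{3}\right)^{2}$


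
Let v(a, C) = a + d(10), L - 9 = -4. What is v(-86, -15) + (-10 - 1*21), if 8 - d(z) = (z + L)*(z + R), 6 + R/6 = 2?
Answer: 101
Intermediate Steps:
R = -24 (R = -36 + 6*2 = -36 + 12 = -24)
L = 5 (L = 9 - 4 = 5)
d(z) = 8 - (-24 + z)*(5 + z) (d(z) = 8 - (z + 5)*(z - 24) = 8 - (5 + z)*(-24 + z) = 8 - (-24 + z)*(5 + z))
v(a, C) = 218 + a (v(a, C) = a + (128 - 1*10² + 19*10) = a + (128 - 1*100 + 190) = a + (128 - 100 + 190) = a + 218 = 218 + a)
v(-86, -15) + (-10 - 1*21) = (218 - 86) + (-10 - 1*21) = 132 + (-10 - 21) = 132 - 31 = 101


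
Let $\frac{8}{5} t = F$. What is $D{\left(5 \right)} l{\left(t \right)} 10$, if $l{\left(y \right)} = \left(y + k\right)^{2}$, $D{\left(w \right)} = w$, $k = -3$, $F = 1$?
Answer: $\frac{9025}{32} \approx 282.03$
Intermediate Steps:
$t = \frac{5}{8}$ ($t = \frac{5}{8} \cdot 1 = \frac{5}{8} \approx 0.625$)
$l{\left(y \right)} = \left(-3 + y\right)^{2}$ ($l{\left(y \right)} = \left(y - 3\right)^{2} = \left(-3 + y\right)^{2}$)
$D{\left(5 \right)} l{\left(t \right)} 10 = 5 \left(-3 + \frac{5}{8}\right)^{2} \cdot 10 = 5 \left(- \frac{19}{8}\right)^{2} \cdot 10 = 5 \cdot \frac{361}{64} \cdot 10 = \frac{1805}{64} \cdot 10 = \frac{9025}{32}$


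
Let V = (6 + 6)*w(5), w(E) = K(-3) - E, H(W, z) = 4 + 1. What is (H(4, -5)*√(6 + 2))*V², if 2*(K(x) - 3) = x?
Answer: 17640*√2 ≈ 24947.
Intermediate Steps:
K(x) = 3 + x/2
H(W, z) = 5
w(E) = 3/2 - E (w(E) = (3 + (½)*(-3)) - E = (3 - 3/2) - E = 3/2 - E)
V = -42 (V = (6 + 6)*(3/2 - 1*5) = 12*(3/2 - 5) = 12*(-7/2) = -42)
(H(4, -5)*√(6 + 2))*V² = (5*√(6 + 2))*(-42)² = (5*√8)*1764 = (5*(2*√2))*1764 = (10*√2)*1764 = 17640*√2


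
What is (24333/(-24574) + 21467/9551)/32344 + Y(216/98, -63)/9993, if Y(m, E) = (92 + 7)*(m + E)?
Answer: -746233664367822667/1239050878779778064 ≈ -0.60226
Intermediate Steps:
Y(m, E) = 99*E + 99*m (Y(m, E) = 99*(E + m) = 99*E + 99*m)
(24333/(-24574) + 21467/9551)/32344 + Y(216/98, -63)/9993 = (24333/(-24574) + 21467/9551)/32344 + (99*(-63) + 99*(216/98))/9993 = (24333*(-1/24574) + 21467*(1/9551))*(1/32344) + (-6237 + 99*(216*(1/98)))*(1/9993) = (-24333/24574 + 21467/9551)*(1/32344) + (-6237 + 99*(108/49))*(1/9993) = (295125575/234706274)*(1/32344) + (-6237 + 10692/49)*(1/9993) = 295125575/7591339726256 - 294921/49*1/9993 = 295125575/7591339726256 - 98307/163219 = -746233664367822667/1239050878779778064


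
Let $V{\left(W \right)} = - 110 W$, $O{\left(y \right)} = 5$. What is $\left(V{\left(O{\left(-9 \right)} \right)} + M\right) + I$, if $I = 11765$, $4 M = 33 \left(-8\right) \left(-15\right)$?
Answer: $12205$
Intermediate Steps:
$M = 990$ ($M = \frac{33 \left(-8\right) \left(-15\right)}{4} = \frac{\left(-264\right) \left(-15\right)}{4} = \frac{1}{4} \cdot 3960 = 990$)
$\left(V{\left(O{\left(-9 \right)} \right)} + M\right) + I = \left(\left(-110\right) 5 + 990\right) + 11765 = \left(-550 + 990\right) + 11765 = 440 + 11765 = 12205$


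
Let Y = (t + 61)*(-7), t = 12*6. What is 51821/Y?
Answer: -7403/133 ≈ -55.662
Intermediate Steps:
t = 72
Y = -931 (Y = (72 + 61)*(-7) = 133*(-7) = -931)
51821/Y = 51821/(-931) = 51821*(-1/931) = -7403/133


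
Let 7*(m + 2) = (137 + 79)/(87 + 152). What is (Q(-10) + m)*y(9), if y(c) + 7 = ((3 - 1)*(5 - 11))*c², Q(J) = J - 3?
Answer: 24356541/1673 ≈ 14559.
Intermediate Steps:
Q(J) = -3 + J
m = -3130/1673 (m = -2 + ((137 + 79)/(87 + 152))/7 = -2 + (216/239)/7 = -2 + (216*(1/239))/7 = -2 + (⅐)*(216/239) = -2 + 216/1673 = -3130/1673 ≈ -1.8709)
y(c) = -7 - 12*c² (y(c) = -7 + ((3 - 1)*(5 - 11))*c² = -7 + (2*(-6))*c² = -7 - 12*c²)
(Q(-10) + m)*y(9) = ((-3 - 10) - 3130/1673)*(-7 - 12*9²) = (-13 - 3130/1673)*(-7 - 12*81) = -24879*(-7 - 972)/1673 = -24879/1673*(-979) = 24356541/1673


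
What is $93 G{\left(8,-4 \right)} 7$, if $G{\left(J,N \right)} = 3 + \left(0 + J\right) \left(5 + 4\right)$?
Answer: $48825$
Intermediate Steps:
$G{\left(J,N \right)} = 3 + 9 J$ ($G{\left(J,N \right)} = 3 + J 9 = 3 + 9 J$)
$93 G{\left(8,-4 \right)} 7 = 93 \left(3 + 9 \cdot 8\right) 7 = 93 \left(3 + 72\right) 7 = 93 \cdot 75 \cdot 7 = 6975 \cdot 7 = 48825$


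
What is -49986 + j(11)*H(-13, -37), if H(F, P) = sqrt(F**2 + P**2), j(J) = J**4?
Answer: -49986 + 14641*sqrt(1538) ≈ 5.2420e+5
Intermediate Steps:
-49986 + j(11)*H(-13, -37) = -49986 + 11**4*sqrt((-13)**2 + (-37)**2) = -49986 + 14641*sqrt(169 + 1369) = -49986 + 14641*sqrt(1538)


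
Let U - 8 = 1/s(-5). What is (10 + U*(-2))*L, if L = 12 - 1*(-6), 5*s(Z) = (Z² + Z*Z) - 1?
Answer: -5472/49 ≈ -111.67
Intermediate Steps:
s(Z) = -⅕ + 2*Z²/5 (s(Z) = ((Z² + Z*Z) - 1)/5 = ((Z² + Z²) - 1)/5 = (2*Z² - 1)/5 = (-1 + 2*Z²)/5 = -⅕ + 2*Z²/5)
U = 397/49 (U = 8 + 1/(-⅕ + (⅖)*(-5)²) = 8 + 1/(-⅕ + (⅖)*25) = 8 + 1/(-⅕ + 10) = 8 + 1/(49/5) = 8 + 5/49 = 397/49 ≈ 8.1020)
L = 18 (L = 12 + 6 = 18)
(10 + U*(-2))*L = (10 + (397/49)*(-2))*18 = (10 - 794/49)*18 = -304/49*18 = -5472/49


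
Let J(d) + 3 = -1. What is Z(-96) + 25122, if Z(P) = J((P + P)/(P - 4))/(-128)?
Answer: 803905/32 ≈ 25122.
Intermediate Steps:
J(d) = -4 (J(d) = -3 - 1 = -4)
Z(P) = 1/32 (Z(P) = -4/(-128) = -4*(-1/128) = 1/32)
Z(-96) + 25122 = 1/32 + 25122 = 803905/32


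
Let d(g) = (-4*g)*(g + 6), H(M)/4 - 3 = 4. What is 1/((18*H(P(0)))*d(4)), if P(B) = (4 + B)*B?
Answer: -1/80640 ≈ -1.2401e-5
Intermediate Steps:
P(B) = B*(4 + B)
H(M) = 28 (H(M) = 12 + 4*4 = 12 + 16 = 28)
d(g) = -4*g*(6 + g) (d(g) = (-4*g)*(6 + g) = -4*g*(6 + g))
1/((18*H(P(0)))*d(4)) = 1/((18*28)*(-4*4*(6 + 4))) = 1/(504*(-4*4*10)) = 1/(504*(-160)) = 1/(-80640) = -1/80640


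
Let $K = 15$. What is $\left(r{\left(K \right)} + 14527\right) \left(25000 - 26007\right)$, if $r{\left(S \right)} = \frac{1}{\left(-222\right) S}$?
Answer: $- \frac{48713533363}{3330} \approx -1.4629 \cdot 10^{7}$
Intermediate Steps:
$r{\left(S \right)} = - \frac{1}{222 S}$
$\left(r{\left(K \right)} + 14527\right) \left(25000 - 26007\right) = \left(- \frac{1}{222 \cdot 15} + 14527\right) \left(25000 - 26007\right) = \left(\left(- \frac{1}{222}\right) \frac{1}{15} + 14527\right) \left(-1007\right) = \left(- \frac{1}{3330} + 14527\right) \left(-1007\right) = \frac{48374909}{3330} \left(-1007\right) = - \frac{48713533363}{3330}$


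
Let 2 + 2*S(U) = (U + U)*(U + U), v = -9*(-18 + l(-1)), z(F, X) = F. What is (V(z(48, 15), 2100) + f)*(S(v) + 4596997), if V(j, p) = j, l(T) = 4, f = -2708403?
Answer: -12536292789540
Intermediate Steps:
v = 126 (v = -9*(-18 + 4) = -9*(-14) = 126)
S(U) = -1 + 2*U² (S(U) = -1 + ((U + U)*(U + U))/2 = -1 + ((2*U)*(2*U))/2 = -1 + (4*U²)/2 = -1 + 2*U²)
(V(z(48, 15), 2100) + f)*(S(v) + 4596997) = (48 - 2708403)*((-1 + 2*126²) + 4596997) = -2708355*((-1 + 2*15876) + 4596997) = -2708355*((-1 + 31752) + 4596997) = -2708355*(31751 + 4596997) = -2708355*4628748 = -12536292789540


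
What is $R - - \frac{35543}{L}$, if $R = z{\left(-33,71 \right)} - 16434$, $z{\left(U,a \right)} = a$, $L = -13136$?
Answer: $- \frac{214979911}{13136} \approx -16366.0$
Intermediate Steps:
$R = -16363$ ($R = 71 - 16434 = -16363$)
$R - - \frac{35543}{L} = -16363 - - \frac{35543}{-13136} = -16363 - \left(-35543\right) \left(- \frac{1}{13136}\right) = -16363 - \frac{35543}{13136} = - \frac{214979911}{13136}$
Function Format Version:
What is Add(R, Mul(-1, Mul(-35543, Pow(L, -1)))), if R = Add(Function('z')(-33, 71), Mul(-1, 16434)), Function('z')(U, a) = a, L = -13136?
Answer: Rational(-214979911, 13136) ≈ -16366.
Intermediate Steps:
R = -16363 (R = Add(71, Mul(-1, 16434)) = Add(71, -16434) = -16363)
Add(R, Mul(-1, Mul(-35543, Pow(L, -1)))) = Add(-16363, Mul(-1, Mul(-35543, Pow(-13136, -1)))) = Add(-16363, Mul(-1, Mul(-35543, Rational(-1, 13136)))) = Add(-16363, Mul(-1, Rational(35543, 13136))) = Add(-16363, Rational(-35543, 13136)) = Rational(-214979911, 13136)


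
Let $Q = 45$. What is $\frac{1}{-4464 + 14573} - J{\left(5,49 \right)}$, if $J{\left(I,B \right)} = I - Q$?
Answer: $\frac{404361}{10109} \approx 40.0$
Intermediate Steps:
$J{\left(I,B \right)} = -45 + I$ ($J{\left(I,B \right)} = I - 45 = -45 + I$)
$\frac{1}{-4464 + 14573} - J{\left(5,49 \right)} = \frac{1}{-4464 + 14573} - \left(-45 + 5\right) = \frac{1}{10109} - -40 = \frac{1}{10109} + 40 = \frac{404361}{10109}$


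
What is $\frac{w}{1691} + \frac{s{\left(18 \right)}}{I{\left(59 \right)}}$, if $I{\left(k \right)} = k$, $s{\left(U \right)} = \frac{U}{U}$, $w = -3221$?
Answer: $- \frac{188348}{99769} \approx -1.8878$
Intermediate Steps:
$s{\left(U \right)} = 1$
$\frac{w}{1691} + \frac{s{\left(18 \right)}}{I{\left(59 \right)}} = - \frac{3221}{1691} + 1 \cdot \frac{1}{59} = \left(-3221\right) \frac{1}{1691} + 1 \cdot \frac{1}{59} = - \frac{3221}{1691} + \frac{1}{59} = - \frac{188348}{99769}$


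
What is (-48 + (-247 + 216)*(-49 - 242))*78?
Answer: 699894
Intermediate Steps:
(-48 + (-247 + 216)*(-49 - 242))*78 = (-48 - 31*(-291))*78 = (-48 + 9021)*78 = 8973*78 = 699894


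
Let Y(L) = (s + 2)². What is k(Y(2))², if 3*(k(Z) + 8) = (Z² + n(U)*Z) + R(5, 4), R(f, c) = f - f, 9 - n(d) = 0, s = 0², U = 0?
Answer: 784/9 ≈ 87.111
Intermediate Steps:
s = 0
n(d) = 9 (n(d) = 9 - 1*0 = 9 + 0 = 9)
R(f, c) = 0
Y(L) = 4 (Y(L) = (0 + 2)² = 2² = 4)
k(Z) = -8 + 3*Z + Z²/3 (k(Z) = -8 + ((Z² + 9*Z) + 0)/3 = -8 + (Z² + 9*Z)/3 = -8 + (3*Z + Z²/3) = -8 + 3*Z + Z²/3)
k(Y(2))² = (-8 + 3*4 + (⅓)*4²)² = (-8 + 12 + (⅓)*16)² = (-8 + 12 + 16/3)² = (28/3)² = 784/9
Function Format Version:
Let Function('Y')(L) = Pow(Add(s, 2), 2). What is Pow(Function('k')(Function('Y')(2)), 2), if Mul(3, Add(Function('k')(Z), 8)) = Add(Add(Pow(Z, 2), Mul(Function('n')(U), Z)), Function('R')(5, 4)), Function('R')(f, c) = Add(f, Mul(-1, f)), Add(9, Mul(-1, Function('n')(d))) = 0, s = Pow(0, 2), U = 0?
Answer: Rational(784, 9) ≈ 87.111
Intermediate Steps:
s = 0
Function('n')(d) = 9 (Function('n')(d) = Add(9, Mul(-1, 0)) = Add(9, 0) = 9)
Function('R')(f, c) = 0
Function('Y')(L) = 4 (Function('Y')(L) = Pow(Add(0, 2), 2) = Pow(2, 2) = 4)
Function('k')(Z) = Add(-8, Mul(3, Z), Mul(Rational(1, 3), Pow(Z, 2))) (Function('k')(Z) = Add(-8, Mul(Rational(1, 3), Add(Add(Pow(Z, 2), Mul(9, Z)), 0))) = Add(-8, Mul(Rational(1, 3), Add(Pow(Z, 2), Mul(9, Z)))) = Add(-8, Add(Mul(3, Z), Mul(Rational(1, 3), Pow(Z, 2)))) = Add(-8, Mul(3, Z), Mul(Rational(1, 3), Pow(Z, 2))))
Pow(Function('k')(Function('Y')(2)), 2) = Pow(Add(-8, Mul(3, 4), Mul(Rational(1, 3), Pow(4, 2))), 2) = Pow(Add(-8, 12, Mul(Rational(1, 3), 16)), 2) = Pow(Add(-8, 12, Rational(16, 3)), 2) = Pow(Rational(28, 3), 2) = Rational(784, 9)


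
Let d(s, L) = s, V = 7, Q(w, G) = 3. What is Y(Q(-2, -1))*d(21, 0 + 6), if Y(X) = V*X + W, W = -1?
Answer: 420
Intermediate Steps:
Y(X) = -1 + 7*X (Y(X) = 7*X - 1 = -1 + 7*X)
Y(Q(-2, -1))*d(21, 0 + 6) = (-1 + 7*3)*21 = (-1 + 21)*21 = 20*21 = 420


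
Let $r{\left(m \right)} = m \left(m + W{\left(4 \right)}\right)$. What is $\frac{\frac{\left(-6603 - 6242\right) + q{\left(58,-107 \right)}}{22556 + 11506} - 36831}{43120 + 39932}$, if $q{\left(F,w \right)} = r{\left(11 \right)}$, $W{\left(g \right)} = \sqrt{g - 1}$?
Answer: $- \frac{627275123}{1414458612} + \frac{11 \sqrt{3}}{2828917224} \approx -0.44347$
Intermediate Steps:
$W{\left(g \right)} = \sqrt{-1 + g}$
$r{\left(m \right)} = m \left(m + \sqrt{3}\right)$ ($r{\left(m \right)} = m \left(m + \sqrt{-1 + 4}\right) = m \left(m + \sqrt{3}\right)$)
$q{\left(F,w \right)} = 121 + 11 \sqrt{3}$ ($q{\left(F,w \right)} = 11 \left(11 + \sqrt{3}\right) = 121 + 11 \sqrt{3}$)
$\frac{\frac{\left(-6603 - 6242\right) + q{\left(58,-107 \right)}}{22556 + 11506} - 36831}{43120 + 39932} = \frac{\frac{\left(-6603 - 6242\right) + \left(121 + 11 \sqrt{3}\right)}{22556 + 11506} - 36831}{43120 + 39932} = \frac{\frac{\left(-6603 - 6242\right) + \left(121 + 11 \sqrt{3}\right)}{34062} - 36831}{83052} = \left(\left(-12845 + \left(121 + 11 \sqrt{3}\right)\right) \frac{1}{34062} - 36831\right) \frac{1}{83052} = \left(\left(-12724 + 11 \sqrt{3}\right) \frac{1}{34062} - 36831\right) \frac{1}{83052} = \left(\left(- \frac{6362}{17031} + \frac{11 \sqrt{3}}{34062}\right) - 36831\right) \frac{1}{83052} = \left(- \frac{627275123}{17031} + \frac{11 \sqrt{3}}{34062}\right) \frac{1}{83052} = - \frac{627275123}{1414458612} + \frac{11 \sqrt{3}}{2828917224}$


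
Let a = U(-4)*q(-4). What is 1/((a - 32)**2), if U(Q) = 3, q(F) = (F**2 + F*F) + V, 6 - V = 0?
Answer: 1/6724 ≈ 0.00014872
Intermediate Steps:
V = 6 (V = 6 - 1*0 = 6 + 0 = 6)
q(F) = 6 + 2*F**2 (q(F) = (F**2 + F*F) + 6 = (F**2 + F**2) + 6 = 2*F**2 + 6 = 6 + 2*F**2)
a = 114 (a = 3*(6 + 2*(-4)**2) = 3*(6 + 2*16) = 3*(6 + 32) = 3*38 = 114)
1/((a - 32)**2) = 1/((114 - 32)**2) = 1/(82**2) = 1/6724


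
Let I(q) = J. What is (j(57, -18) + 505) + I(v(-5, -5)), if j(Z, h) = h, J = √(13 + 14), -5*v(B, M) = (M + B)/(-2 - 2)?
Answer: 487 + 3*√3 ≈ 492.20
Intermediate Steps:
v(B, M) = B/20 + M/20 (v(B, M) = -(M + B)/(5*(-2 - 2)) = -(B + M)/(5*(-4)) = -(B + M)*(-1)/(5*4) = -(-B/4 - M/4)/5 = B/20 + M/20)
J = 3*√3 (J = √27 = 3*√3 ≈ 5.1962)
I(q) = 3*√3
(j(57, -18) + 505) + I(v(-5, -5)) = (-18 + 505) + 3*√3 = 487 + 3*√3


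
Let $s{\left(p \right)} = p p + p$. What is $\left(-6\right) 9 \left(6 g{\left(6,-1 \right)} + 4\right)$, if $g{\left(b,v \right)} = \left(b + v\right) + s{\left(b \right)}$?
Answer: $-15444$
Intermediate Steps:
$s{\left(p \right)} = p + p^{2}$ ($s{\left(p \right)} = p^{2} + p = p + p^{2}$)
$g{\left(b,v \right)} = b + v + b \left(1 + b\right)$ ($g{\left(b,v \right)} = \left(b + v\right) + b \left(1 + b\right) = b + v + b \left(1 + b\right)$)
$\left(-6\right) 9 \left(6 g{\left(6,-1 \right)} + 4\right) = \left(-6\right) 9 \left(6 \left(6 - 1 + 6 \left(1 + 6\right)\right) + 4\right) = - 54 \left(6 \left(6 - 1 + 6 \cdot 7\right) + 4\right) = - 54 \left(6 \left(6 - 1 + 42\right) + 4\right) = - 54 \left(6 \cdot 47 + 4\right) = - 54 \left(282 + 4\right) = \left(-54\right) 286 = -15444$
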